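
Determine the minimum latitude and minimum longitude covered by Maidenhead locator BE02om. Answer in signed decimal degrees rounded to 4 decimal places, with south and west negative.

-47.5000, -158.8333

Field B=1, E=4: +1·20° lon, +4·10° lat → SW at lon -160°, lat -50°.
Square 0, 2: +0·2° lon, +2·1° lat → SW at lon -160°, lat -48°.
Subsquare o=14, m=12: +14·0.0833333° lon, +12·0.0416667° lat → SW at lon -158.833°, lat -47.5°.
latitude -47.5000, longitude -158.8333.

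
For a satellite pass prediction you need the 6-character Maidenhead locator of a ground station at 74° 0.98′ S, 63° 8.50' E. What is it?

Shift to the Maidenhead origin (180°W, 90°S): lon 243.1417, lat 15.9837.
Field (20°×10°, letters A–R): lon ⌊243.1417/20⌋ = 12 → M; lat ⌊15.9837/10⌋ = 1 → B.
Square (2°×1°, digits 0–9): lon ⌊3.1417/2⌋ = 1; lat ⌊5.9837/1⌋ = 5.
Subsquare (5′×2.5′, letters a–x): lon ⌊1.1417/0.0833333⌋ = 13 → n; lat ⌊0.9837/0.0416667⌋ = 23 → x.

MB15nx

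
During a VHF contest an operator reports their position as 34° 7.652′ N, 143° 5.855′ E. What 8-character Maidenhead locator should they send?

Add 180° to longitude and 90° to latitude: 323.09758, 124.12753.
Field: 323.09758/20 → 16 → Q, 124.12753/10 → 12 → M; chars QM.
Square: 3.09758/2 → 1, 4.12753/1 → 4; chars 14.
Subsquare: 1.09758/0.0833333 → 13 → n, 0.12753/0.0416667 → 3 → d; chars nd.
Extended square: 0.01425/0.00833333 → 1, 0.00253/0.00416667 → 0; chars 10.

QM14nd10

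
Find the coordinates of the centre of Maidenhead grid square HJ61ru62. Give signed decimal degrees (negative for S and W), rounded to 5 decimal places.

Field H=7, J=9: +7·20° lon, +9·10° lat → SW at lon -40°, lat 0°.
Square 6, 1: +6·2° lon, +1·1° lat → SW at lon -28°, lat 1°.
Subsquare r=17, u=20: +17·0.0833333° lon, +20·0.0416667° lat → SW at lon -26.5833°, lat 1.83333°.
Extended square 6, 2: +6·0.00833333° lon, +2·0.00416667° lat → SW at lon -26.5333°, lat 1.84167°.
Cell spans 0.00833333° lon × 0.00416667° lat. Centre is SW corner plus half of each.
latitude 1.84375, longitude -26.52917.

1.84375, -26.52917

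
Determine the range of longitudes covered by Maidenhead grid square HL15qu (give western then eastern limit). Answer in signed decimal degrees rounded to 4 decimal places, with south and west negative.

-36.6667, -36.5833

Field H=7, L=11: +7·20° lon, +11·10° lat → SW at lon -40°, lat 20°.
Square 1, 5: +1·2° lon, +5·1° lat → SW at lon -38°, lat 25°.
Subsquare q=16, u=20: +16·0.0833333° lon, +20·0.0416667° lat → SW at lon -36.6667°, lat 25.8333°.
Cell spans 0.0833333° lon × 0.0416667° lat.
west -36.6667, east -36.5833.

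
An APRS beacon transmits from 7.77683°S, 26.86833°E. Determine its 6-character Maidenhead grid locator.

KI32kf

Shift to the Maidenhead origin (180°W, 90°S): lon 206.8683, lat 82.2232.
Field: 206.8683/20 → 10 → K, 82.2232/10 → 8 → I; chars KI.
Square: 6.8683/2 → 3, 2.2232/1 → 2; chars 32.
Subsquare: 0.8683/0.0833333 → 10 → k, 0.2232/0.0416667 → 5 → f; chars kf.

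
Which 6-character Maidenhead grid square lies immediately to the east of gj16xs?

GJ26as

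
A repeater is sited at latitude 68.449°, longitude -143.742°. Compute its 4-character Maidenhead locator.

BP88

Add 180° to longitude and 90° to latitude: 36.26, 158.45.
Field: lon ⌊36.26/20⌋ = 1 → B; lat ⌊158.45/10⌋ = 15 → P.
Square: lon ⌊16.26/2⌋ = 8; lat ⌊8.45/1⌋ = 8.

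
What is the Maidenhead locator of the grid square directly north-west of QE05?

PE96

Longitude square 0; −1 → -1, wraps to 9, carry into field.
Longitude field Q = 16; −1 → 15 = P.
Latitude square 5; +1 → 6.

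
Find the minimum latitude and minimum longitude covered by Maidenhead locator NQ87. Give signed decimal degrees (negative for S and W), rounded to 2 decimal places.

Field N=13, Q=16: +13·20° lon, +16·10° lat → SW at lon 80°, lat 70°.
Square 8, 7: +8·2° lon, +7·1° lat → SW at lon 96°, lat 77°.
latitude 77.00, longitude 96.00.

77.00, 96.00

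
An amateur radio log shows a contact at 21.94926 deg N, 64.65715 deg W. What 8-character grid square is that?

Shift to the Maidenhead origin (180°W, 90°S): lon 115.34285, lat 111.94926.
Field: 115.34285/20 → 5 → F, 111.94926/10 → 11 → L; chars FL.
Square: 15.34285/2 → 7, 1.94926/1 → 1; chars 71.
Subsquare: 1.34285/0.0833333 → 16 → q, 0.94926/0.0416667 → 22 → w; chars qw.
Extended square: 0.00952/0.00833333 → 1, 0.03259/0.00416667 → 7; chars 17.

FL71qw17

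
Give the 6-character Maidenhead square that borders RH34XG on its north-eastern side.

RH44ah

Longitude subsquare x = 23; +1 → 24, wraps to 0 = a, carry into square.
Longitude square 3; +1 → 4.
Latitude subsquare g = 6; +1 → 7 = h.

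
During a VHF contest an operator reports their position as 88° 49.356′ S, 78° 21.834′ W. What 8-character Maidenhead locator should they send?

Add 180° to longitude and 90° to latitude: 101.63610, 1.17740.
Field: 101.63610/20 → 5 → F, 1.17740/10 → 0 → A; chars FA.
Square: 1.63610/2 → 0, 1.17740/1 → 1; chars 01.
Subsquare: 1.63610/0.0833333 → 19 → t, 0.17740/0.0416667 → 4 → e; chars te.
Extended square: 0.05277/0.00833333 → 6, 0.01073/0.00416667 → 2; chars 62.

FA01te62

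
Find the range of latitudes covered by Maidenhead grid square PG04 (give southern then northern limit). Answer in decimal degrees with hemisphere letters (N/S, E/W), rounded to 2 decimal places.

26.00° S, 25.00° S

Field P=15, G=6: +15·20° lon, +6·10° lat → SW at lon 120°, lat -30°.
Square 0, 4: +0·2° lon, +4·1° lat → SW at lon 120°, lat -26°.
Cell spans 2° lon × 1° lat.
south 26.00° S, north 25.00° S.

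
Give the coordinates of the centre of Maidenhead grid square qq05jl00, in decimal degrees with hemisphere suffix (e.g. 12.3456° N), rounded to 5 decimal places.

75.46042° N, 140.75417° E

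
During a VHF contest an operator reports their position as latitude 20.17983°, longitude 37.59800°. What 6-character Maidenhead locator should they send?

Shift to the Maidenhead origin (180°W, 90°S): lon 217.5980, lat 110.1798.
Field: 217.5980/20 → 10 → K, 110.1798/10 → 11 → L; chars KL.
Square: 17.5980/2 → 8, 0.1798/1 → 0; chars 80.
Subsquare: 1.5980/0.0833333 → 19 → t, 0.1798/0.0416667 → 4 → e; chars te.

KL80te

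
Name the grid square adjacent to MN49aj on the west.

MN39xj

Longitude subsquare a = 0; −1 → -1, wraps to 23 = x, carry into square.
Longitude square 4; −1 → 3.
The latitude characters are unchanged.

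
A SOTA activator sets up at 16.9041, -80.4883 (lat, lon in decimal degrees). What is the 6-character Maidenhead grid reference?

EK96sv

Offset from 180°W / 90°S: lon 99.5117°, lat 106.9041°.
Field (20°×10°, letters A–R): lon ⌊99.5117/20⌋ = 4 → E; lat ⌊106.9041/10⌋ = 10 → K.
Square (2°×1°, digits 0–9): lon ⌊19.5117/2⌋ = 9; lat ⌊6.9041/1⌋ = 6.
Subsquare (5′×2.5′, letters a–x): lon ⌊1.5117/0.0833333⌋ = 18 → s; lat ⌊0.9041/0.0416667⌋ = 21 → v.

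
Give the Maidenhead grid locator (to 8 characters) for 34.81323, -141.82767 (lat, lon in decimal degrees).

BM94ct05

Add 180° to longitude and 90° to latitude: 38.17233, 124.81323.
Field: lon ⌊38.17233/20⌋ = 1 → B; lat ⌊124.81323/10⌋ = 12 → M.
Square: lon ⌊18.17233/2⌋ = 9; lat ⌊4.81323/1⌋ = 4.
Subsquare: lon ⌊0.17233/0.0833333⌋ = 2 → c; lat ⌊0.81323/0.0416667⌋ = 19 → t.
Extended square: lon ⌊0.00566/0.00833333⌋ = 0; lat ⌊0.02156/0.00416667⌋ = 5.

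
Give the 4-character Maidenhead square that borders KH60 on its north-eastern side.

Longitude square 6; +1 → 7.
Latitude square 0; +1 → 1.

KH71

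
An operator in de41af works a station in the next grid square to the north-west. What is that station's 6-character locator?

DE31xg

Longitude subsquare a = 0; −1 → -1, wraps to 23 = x, carry into square.
Longitude square 4; −1 → 3.
Latitude subsquare f = 5; +1 → 6 = g.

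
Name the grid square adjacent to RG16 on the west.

Longitude square 1; −1 → 0.
The latitude characters are unchanged.

RG06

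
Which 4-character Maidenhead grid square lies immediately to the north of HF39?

HG30

Latitude square 9; +1 → 10, wraps to 0, carry into field.
Latitude field F = 5; +1 → 6 = G.
The longitude characters are unchanged.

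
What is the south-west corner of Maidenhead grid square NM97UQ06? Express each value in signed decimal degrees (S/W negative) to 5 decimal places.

37.69167, 99.66667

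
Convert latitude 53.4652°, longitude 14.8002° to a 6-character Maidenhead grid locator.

Offset from 180°W / 90°S: lon 194.8002°, lat 143.4652°.
Field (20°×10°, letters A–R): 194.8002/20 → 9 → J, 143.4652/10 → 14 → O; chars JO.
Square (2°×1°, digits 0–9): 14.8002/2 → 7, 3.4652/1 → 3; chars 73.
Subsquare (5′×2.5′, letters a–x): 0.8002/0.0833333 → 9 → j, 0.4652/0.0416667 → 11 → l; chars jl.

JO73jl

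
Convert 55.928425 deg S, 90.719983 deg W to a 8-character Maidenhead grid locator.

ED44pb37

Offset from 180°W / 90°S: lon 89.28002°, lat 34.07158°.
Field: lon ⌊89.28002/20⌋ = 4 → E; lat ⌊34.07158/10⌋ = 3 → D.
Square: lon ⌊9.28002/2⌋ = 4; lat ⌊4.07158/1⌋ = 4.
Subsquare: lon ⌊1.28002/0.0833333⌋ = 15 → p; lat ⌊0.07158/0.0416667⌋ = 1 → b.
Extended square: lon ⌊0.03002/0.00833333⌋ = 3; lat ⌊0.02991/0.00416667⌋ = 7.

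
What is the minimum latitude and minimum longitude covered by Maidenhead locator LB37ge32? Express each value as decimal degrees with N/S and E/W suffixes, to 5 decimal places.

72.82500° S, 46.52500° E

Field L=11, B=1: +11·20° lon, +1·10° lat → SW at lon 40°, lat -80°.
Square 3, 7: +3·2° lon, +7·1° lat → SW at lon 46°, lat -73°.
Subsquare g=6, e=4: +6·0.0833333° lon, +4·0.0416667° lat → SW at lon 46.5°, lat -72.8333°.
Extended square 3, 2: +3·0.00833333° lon, +2·0.00416667° lat → SW at lon 46.525°, lat -72.825°.
latitude 72.82500° S, longitude 46.52500° E.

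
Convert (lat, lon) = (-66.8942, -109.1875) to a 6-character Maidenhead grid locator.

DC53jc

Shift to the Maidenhead origin (180°W, 90°S): lon 70.8125, lat 23.1058.
Field: lon ⌊70.8125/20⌋ = 3 → D; lat ⌊23.1058/10⌋ = 2 → C.
Square: lon ⌊10.8125/2⌋ = 5; lat ⌊3.1058/1⌋ = 3.
Subsquare: lon ⌊0.8125/0.0833333⌋ = 9 → j; lat ⌊0.1058/0.0416667⌋ = 2 → c.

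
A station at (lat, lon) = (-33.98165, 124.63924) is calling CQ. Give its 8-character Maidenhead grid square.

PF26ha64

Add 180° to longitude and 90° to latitude: 304.63924, 56.01835.
Field: 304.63924/20 → 15 → P, 56.01835/10 → 5 → F; chars PF.
Square: 4.63924/2 → 2, 6.01835/1 → 6; chars 26.
Subsquare: 0.63924/0.0833333 → 7 → h, 0.01835/0.0416667 → 0 → a; chars ha.
Extended square: 0.05591/0.00833333 → 6, 0.01835/0.00416667 → 4; chars 64.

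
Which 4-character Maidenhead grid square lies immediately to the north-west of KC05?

JC96

Longitude square 0; −1 → -1, wraps to 9, carry into field.
Longitude field K = 10; −1 → 9 = J.
Latitude square 5; +1 → 6.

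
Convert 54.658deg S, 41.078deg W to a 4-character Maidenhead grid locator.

GD95

Shift to the Maidenhead origin (180°W, 90°S): lon 138.92, lat 35.34.
Field: lon ⌊138.92/20⌋ = 6 → G; lat ⌊35.34/10⌋ = 3 → D.
Square: lon ⌊18.92/2⌋ = 9; lat ⌊5.34/1⌋ = 5.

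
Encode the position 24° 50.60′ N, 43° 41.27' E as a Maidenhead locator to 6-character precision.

LL14uu

Shift to the Maidenhead origin (180°W, 90°S): lon 223.6878, lat 114.8433.
Field: 223.6878/20 → 11 → L, 114.8433/10 → 11 → L; chars LL.
Square: 3.6878/2 → 1, 4.8433/1 → 4; chars 14.
Subsquare: 1.6878/0.0833333 → 20 → u, 0.8433/0.0416667 → 20 → u; chars uu.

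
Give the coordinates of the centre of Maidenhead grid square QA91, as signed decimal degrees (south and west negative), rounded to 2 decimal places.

-88.50, 159.00

Field Q=16, A=0: +16·20° lon, +0·10° lat → SW at lon 140°, lat -90°.
Square 9, 1: +9·2° lon, +1·1° lat → SW at lon 158°, lat -89°.
Cell spans 2° lon × 1° lat. Centre is SW corner plus half of each.
latitude -88.50, longitude 159.00.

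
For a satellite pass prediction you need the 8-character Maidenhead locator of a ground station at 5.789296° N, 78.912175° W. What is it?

FJ05ns09

Offset from 180°W / 90°S: lon 101.08782°, lat 95.78930°.
Field: lon ⌊101.08782/20⌋ = 5 → F; lat ⌊95.78930/10⌋ = 9 → J.
Square: lon ⌊1.08782/2⌋ = 0; lat ⌊5.78930/1⌋ = 5.
Subsquare: lon ⌊1.08782/0.0833333⌋ = 13 → n; lat ⌊0.78930/0.0416667⌋ = 18 → s.
Extended square: lon ⌊0.00449/0.00833333⌋ = 0; lat ⌊0.03930/0.00416667⌋ = 9.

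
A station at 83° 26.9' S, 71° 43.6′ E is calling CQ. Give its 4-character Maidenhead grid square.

Shift to the Maidenhead origin (180°W, 90°S): lon 251.73, lat 6.55.
Field: 251.73/20 → 12 → M, 6.55/10 → 0 → A; chars MA.
Square: 11.73/2 → 5, 6.55/1 → 6; chars 56.

MA56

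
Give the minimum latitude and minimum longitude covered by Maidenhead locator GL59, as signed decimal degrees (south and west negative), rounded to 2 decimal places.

Field G=6, L=11: +6·20° lon, +11·10° lat → SW at lon -60°, lat 20°.
Square 5, 9: +5·2° lon, +9·1° lat → SW at lon -50°, lat 29°.
latitude 29.00, longitude -50.00.

29.00, -50.00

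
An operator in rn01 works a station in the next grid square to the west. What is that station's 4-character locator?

QN91

Longitude square 0; −1 → -1, wraps to 9, carry into field.
Longitude field R = 17; −1 → 16 = Q.
The latitude characters are unchanged.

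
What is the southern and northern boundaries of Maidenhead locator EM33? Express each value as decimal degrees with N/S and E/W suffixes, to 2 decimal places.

Field E=4, M=12: +4·20° lon, +12·10° lat → SW at lon -100°, lat 30°.
Square 3, 3: +3·2° lon, +3·1° lat → SW at lon -94°, lat 33°.
Cell spans 2° lon × 1° lat.
south 33.00° N, north 34.00° N.

33.00° N, 34.00° N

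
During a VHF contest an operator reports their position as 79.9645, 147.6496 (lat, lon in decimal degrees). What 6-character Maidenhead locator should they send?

QQ39tx

Shift to the Maidenhead origin (180°W, 90°S): lon 327.6496, lat 169.9645.
Field: lon ⌊327.6496/20⌋ = 16 → Q; lat ⌊169.9645/10⌋ = 16 → Q.
Square: lon ⌊7.6496/2⌋ = 3; lat ⌊9.9645/1⌋ = 9.
Subsquare: lon ⌊1.6496/0.0833333⌋ = 19 → t; lat ⌊0.9645/0.0416667⌋ = 23 → x.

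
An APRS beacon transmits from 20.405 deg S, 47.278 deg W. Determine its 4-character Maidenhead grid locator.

Offset from 180°W / 90°S: lon 132.72°, lat 69.59°.
Field: 132.72/20 → 6 → G, 69.59/10 → 6 → G; chars GG.
Square: 12.72/2 → 6, 9.59/1 → 9; chars 69.

GG69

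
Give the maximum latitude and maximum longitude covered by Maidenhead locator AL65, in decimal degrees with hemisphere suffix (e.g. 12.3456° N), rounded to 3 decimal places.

26.000° N, 166.000° W

Field A=0, L=11: +0·20° lon, +11·10° lat → SW at lon -180°, lat 20°.
Square 6, 5: +6·2° lon, +5·1° lat → SW at lon -168°, lat 25°.
Cell spans 2° lon × 1° lat. NE corner is SW corner plus one full cell.
latitude 26.000° N, longitude 166.000° W.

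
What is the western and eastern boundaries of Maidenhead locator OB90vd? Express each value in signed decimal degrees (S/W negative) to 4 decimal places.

119.7500, 119.8333

Field O=14, B=1: +14·20° lon, +1·10° lat → SW at lon 100°, lat -80°.
Square 9, 0: +9·2° lon, +0·1° lat → SW at lon 118°, lat -80°.
Subsquare v=21, d=3: +21·0.0833333° lon, +3·0.0416667° lat → SW at lon 119.75°, lat -79.875°.
Cell spans 0.0833333° lon × 0.0416667° lat.
west 119.7500, east 119.8333.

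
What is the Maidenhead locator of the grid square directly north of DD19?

DE10

Latitude square 9; +1 → 10, wraps to 0, carry into field.
Latitude field D = 3; +1 → 4 = E.
The longitude characters are unchanged.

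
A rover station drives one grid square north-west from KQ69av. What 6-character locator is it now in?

Longitude subsquare a = 0; −1 → -1, wraps to 23 = x, carry into square.
Longitude square 6; −1 → 5.
Latitude subsquare v = 21; +1 → 22 = w.

KQ59xw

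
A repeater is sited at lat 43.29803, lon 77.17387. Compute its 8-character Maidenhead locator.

MN83oh01

Shift to the Maidenhead origin (180°W, 90°S): lon 257.17387, lat 133.29803.
Field (20°×10°, letters A–R): lon ⌊257.17387/20⌋ = 12 → M; lat ⌊133.29803/10⌋ = 13 → N.
Square (2°×1°, digits 0–9): lon ⌊17.17387/2⌋ = 8; lat ⌊3.29803/1⌋ = 3.
Subsquare (5′×2.5′, letters a–x): lon ⌊1.17387/0.0833333⌋ = 14 → o; lat ⌊0.29803/0.0416667⌋ = 7 → h.
Extended square (30″×15″, digits 0–9): lon ⌊0.00720/0.00833333⌋ = 0; lat ⌊0.00636/0.00416667⌋ = 1.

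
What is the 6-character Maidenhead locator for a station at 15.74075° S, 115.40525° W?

Shift to the Maidenhead origin (180°W, 90°S): lon 64.5948, lat 74.2592.
Field: 64.5948/20 → 3 → D, 74.2592/10 → 7 → H; chars DH.
Square: 4.5948/2 → 2, 4.2592/1 → 4; chars 24.
Subsquare: 0.5948/0.0833333 → 7 → h, 0.2592/0.0416667 → 6 → g; chars hg.

DH24hg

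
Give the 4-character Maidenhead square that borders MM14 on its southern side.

MM13

Latitude square 4; −1 → 3.
The longitude characters are unchanged.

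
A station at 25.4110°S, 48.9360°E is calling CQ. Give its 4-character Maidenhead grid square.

LG44

Add 180° to longitude and 90° to latitude: 228.94, 64.59.
Field (20°×10°, letters A–R): 228.94/20 → 11 → L, 64.59/10 → 6 → G; chars LG.
Square (2°×1°, digits 0–9): 8.94/2 → 4, 4.59/1 → 4; chars 44.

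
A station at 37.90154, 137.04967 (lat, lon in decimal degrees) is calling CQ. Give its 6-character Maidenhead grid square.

Add 180° to longitude and 90° to latitude: 317.0497, 127.9015.
Field: 317.0497/20 → 15 → P, 127.9015/10 → 12 → M; chars PM.
Square: 17.0497/2 → 8, 7.9015/1 → 7; chars 87.
Subsquare: 1.0497/0.0833333 → 12 → m, 0.9015/0.0416667 → 21 → v; chars mv.

PM87mv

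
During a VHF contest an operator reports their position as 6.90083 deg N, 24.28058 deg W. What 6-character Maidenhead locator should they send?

HJ76uv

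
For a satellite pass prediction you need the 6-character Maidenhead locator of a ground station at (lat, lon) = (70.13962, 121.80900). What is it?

PQ00vd

Shift to the Maidenhead origin (180°W, 90°S): lon 301.8090, lat 160.1396.
Field: lon ⌊301.8090/20⌋ = 15 → P; lat ⌊160.1396/10⌋ = 16 → Q.
Square: lon ⌊1.8090/2⌋ = 0; lat ⌊0.1396/1⌋ = 0.
Subsquare: lon ⌊1.8090/0.0833333⌋ = 21 → v; lat ⌊0.1396/0.0416667⌋ = 3 → d.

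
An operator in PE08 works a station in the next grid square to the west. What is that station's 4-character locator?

OE98

Longitude square 0; −1 → -1, wraps to 9, carry into field.
Longitude field P = 15; −1 → 14 = O.
The latitude characters are unchanged.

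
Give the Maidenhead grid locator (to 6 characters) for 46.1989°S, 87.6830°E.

NE33ut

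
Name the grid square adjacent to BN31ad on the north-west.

BN21xe

Longitude subsquare a = 0; −1 → -1, wraps to 23 = x, carry into square.
Longitude square 3; −1 → 2.
Latitude subsquare d = 3; +1 → 4 = e.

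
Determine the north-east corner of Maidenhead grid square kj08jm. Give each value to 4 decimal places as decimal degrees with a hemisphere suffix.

Field K=10, J=9: +10·20° lon, +9·10° lat → SW at lon 20°, lat 0°.
Square 0, 8: +0·2° lon, +8·1° lat → SW at lon 20°, lat 8°.
Subsquare j=9, m=12: +9·0.0833333° lon, +12·0.0416667° lat → SW at lon 20.75°, lat 8.5°.
Cell spans 0.0833333° lon × 0.0416667° lat. NE corner is SW corner plus one full cell.
latitude 8.5417° N, longitude 20.8333° E.

8.5417° N, 20.8333° E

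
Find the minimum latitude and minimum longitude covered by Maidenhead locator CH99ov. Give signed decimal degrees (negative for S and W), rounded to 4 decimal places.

-10.1250, -120.8333

Field C=2, H=7: +2·20° lon, +7·10° lat → SW at lon -140°, lat -20°.
Square 9, 9: +9·2° lon, +9·1° lat → SW at lon -122°, lat -11°.
Subsquare o=14, v=21: +14·0.0833333° lon, +21·0.0416667° lat → SW at lon -120.833°, lat -10.125°.
latitude -10.1250, longitude -120.8333.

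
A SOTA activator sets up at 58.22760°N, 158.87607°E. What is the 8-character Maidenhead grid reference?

Add 180° to longitude and 90° to latitude: 338.87607, 148.22760.
Field: lon ⌊338.87607/20⌋ = 16 → Q; lat ⌊148.22760/10⌋ = 14 → O.
Square: lon ⌊18.87607/2⌋ = 9; lat ⌊8.22760/1⌋ = 8.
Subsquare: lon ⌊0.87607/0.0833333⌋ = 10 → k; lat ⌊0.22760/0.0416667⌋ = 5 → f.
Extended square: lon ⌊0.04274/0.00833333⌋ = 5; lat ⌊0.01927/0.00416667⌋ = 4.

QO98kf54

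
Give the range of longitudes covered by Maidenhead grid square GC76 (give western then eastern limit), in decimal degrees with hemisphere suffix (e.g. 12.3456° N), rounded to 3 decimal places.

46.000° W, 44.000° W

Field G=6, C=2: +6·20° lon, +2·10° lat → SW at lon -60°, lat -70°.
Square 7, 6: +7·2° lon, +6·1° lat → SW at lon -46°, lat -64°.
Cell spans 2° lon × 1° lat.
west 46.000° W, east 44.000° W.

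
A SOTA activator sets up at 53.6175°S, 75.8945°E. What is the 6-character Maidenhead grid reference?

MD76wj

Shift to the Maidenhead origin (180°W, 90°S): lon 255.8945, lat 36.3825.
Field (20°×10°, letters A–R): lon ⌊255.8945/20⌋ = 12 → M; lat ⌊36.3825/10⌋ = 3 → D.
Square (2°×1°, digits 0–9): lon ⌊15.8945/2⌋ = 7; lat ⌊6.3825/1⌋ = 6.
Subsquare (5′×2.5′, letters a–x): lon ⌊1.8945/0.0833333⌋ = 22 → w; lat ⌊0.3825/0.0416667⌋ = 9 → j.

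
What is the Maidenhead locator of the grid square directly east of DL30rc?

DL30sc

Longitude subsquare r = 17; +1 → 18 = s.
The latitude characters are unchanged.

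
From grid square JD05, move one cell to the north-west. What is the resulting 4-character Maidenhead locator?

Longitude square 0; −1 → -1, wraps to 9, carry into field.
Longitude field J = 9; −1 → 8 = I.
Latitude square 5; +1 → 6.

ID96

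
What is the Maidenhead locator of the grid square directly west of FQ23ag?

FQ13xg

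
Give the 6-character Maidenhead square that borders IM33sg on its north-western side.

Longitude subsquare s = 18; −1 → 17 = r.
Latitude subsquare g = 6; +1 → 7 = h.

IM33rh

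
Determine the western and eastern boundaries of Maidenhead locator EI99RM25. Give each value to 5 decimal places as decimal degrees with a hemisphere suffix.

Field E=4, I=8: +4·20° lon, +8·10° lat → SW at lon -100°, lat -10°.
Square 9, 9: +9·2° lon, +9·1° lat → SW at lon -82°, lat -1°.
Subsquare r=17, m=12: +17·0.0833333° lon, +12·0.0416667° lat → SW at lon -80.5833°, lat -0.5°.
Extended square 2, 5: +2·0.00833333° lon, +5·0.00416667° lat → SW at lon -80.5667°, lat -0.479167°.
Cell spans 0.00833333° lon × 0.00416667° lat.
west 80.56667° W, east 80.55833° W.

80.56667° W, 80.55833° W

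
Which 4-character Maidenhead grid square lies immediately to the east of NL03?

Longitude square 0; +1 → 1.
The latitude characters are unchanged.

NL13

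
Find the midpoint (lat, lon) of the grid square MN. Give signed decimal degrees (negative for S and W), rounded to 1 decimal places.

Field M=12, N=13: +12·20° lon, +13·10° lat → SW at lon 60°, lat 40°.
Cell spans 20° lon × 10° lat. Centre is SW corner plus half of each.
latitude 45.0, longitude 70.0.

45.0, 70.0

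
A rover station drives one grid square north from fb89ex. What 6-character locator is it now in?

FC80ea

Latitude subsquare x = 23; +1 → 24, wraps to 0 = a, carry into square.
Latitude square 9; +1 → 10, wraps to 0, carry into field.
Latitude field B = 1; +1 → 2 = C.
The longitude characters are unchanged.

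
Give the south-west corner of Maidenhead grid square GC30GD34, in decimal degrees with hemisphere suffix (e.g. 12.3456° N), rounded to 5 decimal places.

69.85833° S, 53.47500° W

Field G=6, C=2: +6·20° lon, +2·10° lat → SW at lon -60°, lat -70°.
Square 3, 0: +3·2° lon, +0·1° lat → SW at lon -54°, lat -70°.
Subsquare g=6, d=3: +6·0.0833333° lon, +3·0.0416667° lat → SW at lon -53.5°, lat -69.875°.
Extended square 3, 4: +3·0.00833333° lon, +4·0.00416667° lat → SW at lon -53.475°, lat -69.8583°.
latitude 69.85833° S, longitude 53.47500° W.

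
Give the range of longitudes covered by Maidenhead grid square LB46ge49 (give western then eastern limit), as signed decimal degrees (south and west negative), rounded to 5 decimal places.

48.53333, 48.54167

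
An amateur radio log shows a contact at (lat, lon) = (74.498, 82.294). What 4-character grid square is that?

NQ14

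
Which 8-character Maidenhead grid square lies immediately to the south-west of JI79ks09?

JI79js98

Longitude extended square 0; −1 → -1, wraps to 9, carry into subsquare.
Longitude subsquare k = 10; −1 → 9 = j.
Latitude extended square 9; −1 → 8.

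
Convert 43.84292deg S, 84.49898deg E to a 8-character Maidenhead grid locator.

Shift to the Maidenhead origin (180°W, 90°S): lon 264.49898, lat 46.15708.
Field: lon ⌊264.49898/20⌋ = 13 → N; lat ⌊46.15708/10⌋ = 4 → E.
Square: lon ⌊4.49898/2⌋ = 2; lat ⌊6.15708/1⌋ = 6.
Subsquare: lon ⌊0.49898/0.0833333⌋ = 5 → f; lat ⌊0.15708/0.0416667⌋ = 3 → d.
Extended square: lon ⌊0.08231/0.00833333⌋ = 9; lat ⌊0.03208/0.00416667⌋ = 7.

NE26fd97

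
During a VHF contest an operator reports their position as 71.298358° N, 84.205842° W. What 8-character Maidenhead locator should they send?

EQ71vh51

Add 180° to longitude and 90° to latitude: 95.79416, 161.29836.
Field: 95.79416/20 → 4 → E, 161.29836/10 → 16 → Q; chars EQ.
Square: 15.79416/2 → 7, 1.29836/1 → 1; chars 71.
Subsquare: 1.79416/0.0833333 → 21 → v, 0.29836/0.0416667 → 7 → h; chars vh.
Extended square: 0.04416/0.00833333 → 5, 0.00669/0.00416667 → 1; chars 51.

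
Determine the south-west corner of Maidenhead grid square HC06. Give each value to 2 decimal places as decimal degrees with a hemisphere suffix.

Field H=7, C=2: +7·20° lon, +2·10° lat → SW at lon -40°, lat -70°.
Square 0, 6: +0·2° lon, +6·1° lat → SW at lon -40°, lat -64°.
latitude 64.00° S, longitude 40.00° W.

64.00° S, 40.00° W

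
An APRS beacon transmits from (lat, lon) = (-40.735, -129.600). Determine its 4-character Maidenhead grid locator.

Offset from 180°W / 90°S: lon 50.40°, lat 49.27°.
Field: lon ⌊50.40/20⌋ = 2 → C; lat ⌊49.27/10⌋ = 4 → E.
Square: lon ⌊10.40/2⌋ = 5; lat ⌊9.27/1⌋ = 9.

CE59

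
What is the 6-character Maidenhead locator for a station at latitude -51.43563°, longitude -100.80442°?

Offset from 180°W / 90°S: lon 79.1956°, lat 38.5644°.
Field (20°×10°, letters A–R): lon ⌊79.1956/20⌋ = 3 → D; lat ⌊38.5644/10⌋ = 3 → D.
Square (2°×1°, digits 0–9): lon ⌊19.1956/2⌋ = 9; lat ⌊8.5644/1⌋ = 8.
Subsquare (5′×2.5′, letters a–x): lon ⌊1.1956/0.0833333⌋ = 14 → o; lat ⌊0.5644/0.0416667⌋ = 13 → n.

DD98on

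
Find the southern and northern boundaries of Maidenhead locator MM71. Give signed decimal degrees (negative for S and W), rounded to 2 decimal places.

31.00, 32.00

Field M=12, M=12: +12·20° lon, +12·10° lat → SW at lon 60°, lat 30°.
Square 7, 1: +7·2° lon, +1·1° lat → SW at lon 74°, lat 31°.
Cell spans 2° lon × 1° lat.
south 31.00, north 32.00.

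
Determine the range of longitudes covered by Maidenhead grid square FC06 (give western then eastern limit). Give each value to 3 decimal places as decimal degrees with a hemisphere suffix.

80.000° W, 78.000° W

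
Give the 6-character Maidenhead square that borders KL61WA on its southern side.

KL60wx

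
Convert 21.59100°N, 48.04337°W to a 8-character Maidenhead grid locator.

GL51xo41

Add 180° to longitude and 90° to latitude: 131.95663, 111.59100.
Field: 131.95663/20 → 6 → G, 111.59100/10 → 11 → L; chars GL.
Square: 11.95663/2 → 5, 1.59100/1 → 1; chars 51.
Subsquare: 1.95663/0.0833333 → 23 → x, 0.59100/0.0416667 → 14 → o; chars xo.
Extended square: 0.03996/0.00833333 → 4, 0.00767/0.00416667 → 1; chars 41.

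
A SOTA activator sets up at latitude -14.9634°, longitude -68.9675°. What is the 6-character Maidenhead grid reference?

FH55ma

Add 180° to longitude and 90° to latitude: 111.0325, 75.0366.
Field: 111.0325/20 → 5 → F, 75.0366/10 → 7 → H; chars FH.
Square: 11.0325/2 → 5, 5.0366/1 → 5; chars 55.
Subsquare: 1.0325/0.0833333 → 12 → m, 0.0366/0.0416667 → 0 → a; chars ma.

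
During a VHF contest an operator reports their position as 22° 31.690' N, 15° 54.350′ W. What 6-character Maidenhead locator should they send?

IL22bm

Shift to the Maidenhead origin (180°W, 90°S): lon 164.0942, lat 112.5282.
Field: 164.0942/20 → 8 → I, 112.5282/10 → 11 → L; chars IL.
Square: 4.0942/2 → 2, 2.5282/1 → 2; chars 22.
Subsquare: 0.0942/0.0833333 → 1 → b, 0.5282/0.0416667 → 12 → m; chars bm.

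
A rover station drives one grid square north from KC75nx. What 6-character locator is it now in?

Latitude subsquare x = 23; +1 → 24, wraps to 0 = a, carry into square.
Latitude square 5; +1 → 6.
The longitude characters are unchanged.

KC76na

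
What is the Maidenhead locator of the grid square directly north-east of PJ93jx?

PJ94ka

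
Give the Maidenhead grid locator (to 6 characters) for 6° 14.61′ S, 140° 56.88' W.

BI93ms

Shift to the Maidenhead origin (180°W, 90°S): lon 39.0520, lat 83.7565.
Field: 39.0520/20 → 1 → B, 83.7565/10 → 8 → I; chars BI.
Square: 19.0520/2 → 9, 3.7565/1 → 3; chars 93.
Subsquare: 1.0520/0.0833333 → 12 → m, 0.7565/0.0416667 → 18 → s; chars ms.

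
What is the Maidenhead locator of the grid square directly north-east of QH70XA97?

Longitude extended square 9; +1 → 10, wraps to 0, carry into subsquare.
Longitude subsquare x = 23; +1 → 24, wraps to 0 = a, carry into square.
Longitude square 7; +1 → 8.
Latitude extended square 7; +1 → 8.

QH80aa08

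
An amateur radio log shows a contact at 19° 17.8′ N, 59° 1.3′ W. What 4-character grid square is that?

GK09

Add 180° to longitude and 90° to latitude: 120.98, 109.30.
Field: 120.98/20 → 6 → G, 109.30/10 → 10 → K; chars GK.
Square: 0.98/2 → 0, 9.30/1 → 9; chars 09.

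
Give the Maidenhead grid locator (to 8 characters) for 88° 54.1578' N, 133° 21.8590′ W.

Add 180° to longitude and 90° to latitude: 46.63568, 178.90263.
Field: 46.63568/20 → 2 → C, 178.90263/10 → 17 → R; chars CR.
Square: 6.63568/2 → 3, 8.90263/1 → 8; chars 38.
Subsquare: 0.63568/0.0833333 → 7 → h, 0.90263/0.0416667 → 21 → v; chars hv.
Extended square: 0.05235/0.00833333 → 6, 0.02763/0.00416667 → 6; chars 66.

CR38hv66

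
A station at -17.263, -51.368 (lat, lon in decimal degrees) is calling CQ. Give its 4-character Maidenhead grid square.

GH42

Add 180° to longitude and 90° to latitude: 128.63, 72.74.
Field: lon ⌊128.63/20⌋ = 6 → G; lat ⌊72.74/10⌋ = 7 → H.
Square: lon ⌊8.63/2⌋ = 4; lat ⌊2.74/1⌋ = 2.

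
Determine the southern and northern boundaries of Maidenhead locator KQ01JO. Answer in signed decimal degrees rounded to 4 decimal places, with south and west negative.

Field K=10, Q=16: +10·20° lon, +16·10° lat → SW at lon 20°, lat 70°.
Square 0, 1: +0·2° lon, +1·1° lat → SW at lon 20°, lat 71°.
Subsquare j=9, o=14: +9·0.0833333° lon, +14·0.0416667° lat → SW at lon 20.75°, lat 71.5833°.
Cell spans 0.0833333° lon × 0.0416667° lat.
south 71.5833, north 71.6250.

71.5833, 71.6250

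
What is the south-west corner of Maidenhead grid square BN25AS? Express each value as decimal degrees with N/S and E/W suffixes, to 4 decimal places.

45.7500° N, 156.0000° W

Field B=1, N=13: +1·20° lon, +13·10° lat → SW at lon -160°, lat 40°.
Square 2, 5: +2·2° lon, +5·1° lat → SW at lon -156°, lat 45°.
Subsquare a=0, s=18: +0·0.0833333° lon, +18·0.0416667° lat → SW at lon -156°, lat 45.75°.
latitude 45.7500° N, longitude 156.0000° W.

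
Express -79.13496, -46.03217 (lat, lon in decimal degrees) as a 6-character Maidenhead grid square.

GB60xu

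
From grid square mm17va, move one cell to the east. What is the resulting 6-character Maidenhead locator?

Longitude subsquare v = 21; +1 → 22 = w.
The latitude characters are unchanged.

MM17wa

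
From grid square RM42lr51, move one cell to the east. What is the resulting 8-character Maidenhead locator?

RM42lr61

Longitude extended square 5; +1 → 6.
The latitude characters are unchanged.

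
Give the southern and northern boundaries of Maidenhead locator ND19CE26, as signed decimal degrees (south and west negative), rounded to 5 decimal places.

Field N=13, D=3: +13·20° lon, +3·10° lat → SW at lon 80°, lat -60°.
Square 1, 9: +1·2° lon, +9·1° lat → SW at lon 82°, lat -51°.
Subsquare c=2, e=4: +2·0.0833333° lon, +4·0.0416667° lat → SW at lon 82.1667°, lat -50.8333°.
Extended square 2, 6: +2·0.00833333° lon, +6·0.00416667° lat → SW at lon 82.1833°, lat -50.8083°.
Cell spans 0.00833333° lon × 0.00416667° lat.
south -50.80833, north -50.80417.

-50.80833, -50.80417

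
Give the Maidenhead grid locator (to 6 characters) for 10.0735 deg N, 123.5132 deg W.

CK80fb

Shift to the Maidenhead origin (180°W, 90°S): lon 56.4868, lat 100.0735.
Field: 56.4868/20 → 2 → C, 100.0735/10 → 10 → K; chars CK.
Square: 16.4868/2 → 8, 0.0735/1 → 0; chars 80.
Subsquare: 0.4868/0.0833333 → 5 → f, 0.0735/0.0416667 → 1 → b; chars fb.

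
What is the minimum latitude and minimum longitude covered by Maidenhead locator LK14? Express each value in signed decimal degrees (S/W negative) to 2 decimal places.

Field L=11, K=10: +11·20° lon, +10·10° lat → SW at lon 40°, lat 10°.
Square 1, 4: +1·2° lon, +4·1° lat → SW at lon 42°, lat 14°.
latitude 14.00, longitude 42.00.

14.00, 42.00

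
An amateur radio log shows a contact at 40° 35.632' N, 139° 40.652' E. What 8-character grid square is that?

Shift to the Maidenhead origin (180°W, 90°S): lon 319.67753, lat 130.59387.
Field: 319.67753/20 → 15 → P, 130.59387/10 → 13 → N; chars PN.
Square: 19.67753/2 → 9, 0.59387/1 → 0; chars 90.
Subsquare: 1.67753/0.0833333 → 20 → u, 0.59387/0.0416667 → 14 → o; chars uo.
Extended square: 0.01087/0.00833333 → 1, 0.01053/0.00416667 → 2; chars 12.

PN90uo12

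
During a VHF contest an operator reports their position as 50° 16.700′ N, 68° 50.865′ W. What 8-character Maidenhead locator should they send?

FO50ng86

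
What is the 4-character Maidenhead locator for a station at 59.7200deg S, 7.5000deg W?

Add 180° to longitude and 90° to latitude: 172.50, 30.28.
Field (20°×10°, letters A–R): 172.50/20 → 8 → I, 30.28/10 → 3 → D; chars ID.
Square (2°×1°, digits 0–9): 12.50/2 → 6, 0.28/1 → 0; chars 60.

ID60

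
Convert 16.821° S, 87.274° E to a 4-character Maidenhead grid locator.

Shift to the Maidenhead origin (180°W, 90°S): lon 267.27, lat 73.18.
Field: lon ⌊267.27/20⌋ = 13 → N; lat ⌊73.18/10⌋ = 7 → H.
Square: lon ⌊7.27/2⌋ = 3; lat ⌊3.18/1⌋ = 3.

NH33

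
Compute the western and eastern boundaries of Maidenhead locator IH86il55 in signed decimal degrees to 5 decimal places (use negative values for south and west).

-3.29167, -3.28333

Field I=8, H=7: +8·20° lon, +7·10° lat → SW at lon -20°, lat -20°.
Square 8, 6: +8·2° lon, +6·1° lat → SW at lon -4°, lat -14°.
Subsquare i=8, l=11: +8·0.0833333° lon, +11·0.0416667° lat → SW at lon -3.33333°, lat -13.5417°.
Extended square 5, 5: +5·0.00833333° lon, +5·0.00416667° lat → SW at lon -3.29167°, lat -13.5208°.
Cell spans 0.00833333° lon × 0.00416667° lat.
west -3.29167, east -3.28333.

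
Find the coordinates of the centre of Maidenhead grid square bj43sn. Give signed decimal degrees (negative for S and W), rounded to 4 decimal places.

3.5625, -150.4583

Field B=1, J=9: +1·20° lon, +9·10° lat → SW at lon -160°, lat 0°.
Square 4, 3: +4·2° lon, +3·1° lat → SW at lon -152°, lat 3°.
Subsquare s=18, n=13: +18·0.0833333° lon, +13·0.0416667° lat → SW at lon -150.5°, lat 3.54167°.
Cell spans 0.0833333° lon × 0.0416667° lat. Centre is SW corner plus half of each.
latitude 3.5625, longitude -150.4583.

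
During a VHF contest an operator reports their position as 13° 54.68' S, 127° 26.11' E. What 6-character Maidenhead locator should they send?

PH36rc

Add 180° to longitude and 90° to latitude: 307.4352, 76.0887.
Field: 307.4352/20 → 15 → P, 76.0887/10 → 7 → H; chars PH.
Square: 7.4352/2 → 3, 6.0887/1 → 6; chars 36.
Subsquare: 1.4352/0.0833333 → 17 → r, 0.0887/0.0416667 → 2 → c; chars rc.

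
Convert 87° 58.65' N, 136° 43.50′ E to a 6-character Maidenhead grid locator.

PR87ix

Shift to the Maidenhead origin (180°W, 90°S): lon 316.7250, lat 177.9775.
Field: lon ⌊316.7250/20⌋ = 15 → P; lat ⌊177.9775/10⌋ = 17 → R.
Square: lon ⌊16.7250/2⌋ = 8; lat ⌊7.9775/1⌋ = 7.
Subsquare: lon ⌊0.7250/0.0833333⌋ = 8 → i; lat ⌊0.9775/0.0416667⌋ = 23 → x.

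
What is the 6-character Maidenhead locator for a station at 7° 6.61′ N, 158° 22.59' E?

QJ97ec

Shift to the Maidenhead origin (180°W, 90°S): lon 338.3765, lat 97.1102.
Field: lon ⌊338.3765/20⌋ = 16 → Q; lat ⌊97.1102/10⌋ = 9 → J.
Square: lon ⌊18.3765/2⌋ = 9; lat ⌊7.1102/1⌋ = 7.
Subsquare: lon ⌊0.3765/0.0833333⌋ = 4 → e; lat ⌊0.1102/0.0416667⌋ = 2 → c.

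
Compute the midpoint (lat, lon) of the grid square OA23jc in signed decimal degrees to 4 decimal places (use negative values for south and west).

Field O=14, A=0: +14·20° lon, +0·10° lat → SW at lon 100°, lat -90°.
Square 2, 3: +2·2° lon, +3·1° lat → SW at lon 104°, lat -87°.
Subsquare j=9, c=2: +9·0.0833333° lon, +2·0.0416667° lat → SW at lon 104.75°, lat -86.9167°.
Cell spans 0.0833333° lon × 0.0416667° lat. Centre is SW corner plus half of each.
latitude -86.8958, longitude 104.7917.

-86.8958, 104.7917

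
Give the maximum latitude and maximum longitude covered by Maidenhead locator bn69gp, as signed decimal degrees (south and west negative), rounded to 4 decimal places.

Field B=1, N=13: +1·20° lon, +13·10° lat → SW at lon -160°, lat 40°.
Square 6, 9: +6·2° lon, +9·1° lat → SW at lon -148°, lat 49°.
Subsquare g=6, p=15: +6·0.0833333° lon, +15·0.0416667° lat → SW at lon -147.5°, lat 49.625°.
Cell spans 0.0833333° lon × 0.0416667° lat. NE corner is SW corner plus one full cell.
latitude 49.6667, longitude -147.4167.

49.6667, -147.4167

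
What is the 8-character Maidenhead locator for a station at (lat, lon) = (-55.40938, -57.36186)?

Offset from 180°W / 90°S: lon 122.63814°, lat 34.59062°.
Field (20°×10°, letters A–R): lon ⌊122.63814/20⌋ = 6 → G; lat ⌊34.59062/10⌋ = 3 → D.
Square (2°×1°, digits 0–9): lon ⌊2.63814/2⌋ = 1; lat ⌊4.59062/1⌋ = 4.
Subsquare (5′×2.5′, letters a–x): lon ⌊0.63814/0.0833333⌋ = 7 → h; lat ⌊0.59062/0.0416667⌋ = 14 → o.
Extended square (30″×15″, digits 0–9): lon ⌊0.05481/0.00833333⌋ = 6; lat ⌊0.00729/0.00416667⌋ = 1.

GD14ho61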